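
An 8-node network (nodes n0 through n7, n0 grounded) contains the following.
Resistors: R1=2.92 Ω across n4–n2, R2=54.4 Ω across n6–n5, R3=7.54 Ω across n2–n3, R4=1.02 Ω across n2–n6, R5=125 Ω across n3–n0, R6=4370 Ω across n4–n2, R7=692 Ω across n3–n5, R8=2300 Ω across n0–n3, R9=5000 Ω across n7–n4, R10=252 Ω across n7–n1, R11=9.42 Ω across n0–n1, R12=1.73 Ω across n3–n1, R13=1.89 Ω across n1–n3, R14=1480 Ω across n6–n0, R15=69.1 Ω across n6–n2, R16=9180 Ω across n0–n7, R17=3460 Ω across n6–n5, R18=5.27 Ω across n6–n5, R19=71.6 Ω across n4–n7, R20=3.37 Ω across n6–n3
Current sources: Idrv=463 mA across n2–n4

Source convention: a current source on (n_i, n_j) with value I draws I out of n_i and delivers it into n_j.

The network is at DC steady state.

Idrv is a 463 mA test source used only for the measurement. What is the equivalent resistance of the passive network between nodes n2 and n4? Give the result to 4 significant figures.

R_eq = 2.892 Ω

MNA unknowns: 7 node voltages V₁..V_7
R1: Y=0.3425 on G[4,2]
R2: Y=0.01838 on G[6,5]
R3: Y=0.1326 on G[2,3]
R4: Y=0.9804 on G[2,6]
R5: Y=0.008000 on G[3,0]
R6: Y=0.0002288 on G[4,2]
R7: Y=0.001445 on G[3,5]
R8: Y=0.0004348 on G[0,3]
R9: Y=0.0002000 on G[7,4]
R10: Y=0.003968 on G[7,1]
R11: Y=0.1062 on G[0,1]
R12: Y=0.5780 on G[3,1]
R13: Y=0.5291 on G[1,3]
R14: Y=0.0006757 on G[6,0]
R15: Y=0.01447 on G[6,2]
R16: Y=0.0001089 on G[0,7]
R17: Y=0.0002890 on G[6,5]
R18: Y=0.1898 on G[6,5]
R19: Y=0.01397 on G[4,7]
R20: Y=0.2967 on G[6,3]
Idrv: z[2]−=0.463, z[4]+=0.463
solve → V1=-0.0006227, V2=-0.01592, V3=-0.004366, V4=1.323, V5=-0.01319, V6=-0.01325, V7=1.027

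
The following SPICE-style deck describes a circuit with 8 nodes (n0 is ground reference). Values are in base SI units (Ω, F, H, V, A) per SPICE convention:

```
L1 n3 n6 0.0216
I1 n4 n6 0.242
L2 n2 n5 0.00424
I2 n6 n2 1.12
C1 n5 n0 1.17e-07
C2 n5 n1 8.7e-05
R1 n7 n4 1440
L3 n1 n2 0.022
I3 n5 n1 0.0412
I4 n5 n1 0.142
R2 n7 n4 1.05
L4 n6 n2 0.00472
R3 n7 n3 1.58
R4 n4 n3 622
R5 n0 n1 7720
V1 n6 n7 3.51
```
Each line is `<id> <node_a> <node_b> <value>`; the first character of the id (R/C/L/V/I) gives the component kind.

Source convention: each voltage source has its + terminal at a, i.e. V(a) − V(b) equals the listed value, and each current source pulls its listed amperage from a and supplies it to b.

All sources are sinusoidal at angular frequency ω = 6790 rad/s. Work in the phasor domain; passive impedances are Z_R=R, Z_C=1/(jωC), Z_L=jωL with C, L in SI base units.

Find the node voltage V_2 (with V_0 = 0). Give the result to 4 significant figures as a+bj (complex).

0.04974-0.04247j V

MNA unknowns: 7 node voltages V₁..V_7 plus 1 source current (V1)
L1: Y=0.000-0.006818j on G[3,6]
I1: z[4]−=0.242, z[6]+=0.242
L2: Y=0.000-0.03473j on G[2,5]
I2: z[6]−=1.12, z[2]+=1.12
C1: Y=0.000+0.0007944j on G[5,0]
C2: Y=0.000+0.5907j on G[5,1]
R1: Y=0.0006944+0.000j on G[7,4]
L3: Y=0.000-0.006694j on G[1,2]
I3: z[5]−=0.0412, z[1]+=0.0412
I4: z[5]−=0.142, z[1]+=0.142
R2: Y=0.9524+0.000j on G[7,4]
L4: Y=0.000-0.03120j on G[6,2]
R3: Y=0.6329+0.000j on G[7,3]
R4: Y=0.001608+0.000j on G[4,3]
R5: Y=0.0001295+0.000j on G[0,1]
V1: row V6−V7=3.51, i_V1 at 6,7
solve → V1=0.04979-0.3050j, V2=0.04974-0.04247j, V3=-3.461-35.97j, V4=-3.714-35.94j, V5=0.04973+0.008119j, V6=0.04974-35.94j, V7=-3.460-35.94j
aux → i_V1=0.2417+0.02393j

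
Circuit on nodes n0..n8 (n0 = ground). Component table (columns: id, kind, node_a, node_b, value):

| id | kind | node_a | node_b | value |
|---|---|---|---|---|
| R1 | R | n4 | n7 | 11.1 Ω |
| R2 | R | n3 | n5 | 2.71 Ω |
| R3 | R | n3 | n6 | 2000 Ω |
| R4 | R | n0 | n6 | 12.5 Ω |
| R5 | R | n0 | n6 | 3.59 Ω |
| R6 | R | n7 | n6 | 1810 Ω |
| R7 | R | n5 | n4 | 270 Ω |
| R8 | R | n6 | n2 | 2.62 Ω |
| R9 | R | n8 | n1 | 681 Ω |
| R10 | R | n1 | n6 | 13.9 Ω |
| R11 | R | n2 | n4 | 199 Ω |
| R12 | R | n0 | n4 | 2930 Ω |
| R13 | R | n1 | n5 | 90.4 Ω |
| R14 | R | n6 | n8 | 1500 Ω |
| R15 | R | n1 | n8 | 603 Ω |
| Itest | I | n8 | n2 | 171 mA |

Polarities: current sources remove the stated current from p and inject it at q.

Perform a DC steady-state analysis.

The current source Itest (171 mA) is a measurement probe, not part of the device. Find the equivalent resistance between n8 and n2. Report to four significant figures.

Apply KCL at each of the 8 non-ground nodes and solve the resulting linear system.
Node n1: branches {R9, R10, R13, R15} → V_1 = -1.877
Node n2: branches {R8, R11, Itest} → V_2 = 0.4383
Node n3: branches {R2, R3} → V_3 = -1.437
Node n4: branches {R1, R7, R11, R12} → V_4 = -0.3252
Node n5: branches {R2, R7, R13} → V_5 = -1.439
Node n6: branches {R3, R4, R5, R6, R8, R10, R14} → V_6 = 0.0003095
Node n7: branches {R1, R6} → V_7 = -0.3232
Node n8: branches {R9, R14, R15, Itest} → V_8 = -46.62

R_eq = 275.2 Ω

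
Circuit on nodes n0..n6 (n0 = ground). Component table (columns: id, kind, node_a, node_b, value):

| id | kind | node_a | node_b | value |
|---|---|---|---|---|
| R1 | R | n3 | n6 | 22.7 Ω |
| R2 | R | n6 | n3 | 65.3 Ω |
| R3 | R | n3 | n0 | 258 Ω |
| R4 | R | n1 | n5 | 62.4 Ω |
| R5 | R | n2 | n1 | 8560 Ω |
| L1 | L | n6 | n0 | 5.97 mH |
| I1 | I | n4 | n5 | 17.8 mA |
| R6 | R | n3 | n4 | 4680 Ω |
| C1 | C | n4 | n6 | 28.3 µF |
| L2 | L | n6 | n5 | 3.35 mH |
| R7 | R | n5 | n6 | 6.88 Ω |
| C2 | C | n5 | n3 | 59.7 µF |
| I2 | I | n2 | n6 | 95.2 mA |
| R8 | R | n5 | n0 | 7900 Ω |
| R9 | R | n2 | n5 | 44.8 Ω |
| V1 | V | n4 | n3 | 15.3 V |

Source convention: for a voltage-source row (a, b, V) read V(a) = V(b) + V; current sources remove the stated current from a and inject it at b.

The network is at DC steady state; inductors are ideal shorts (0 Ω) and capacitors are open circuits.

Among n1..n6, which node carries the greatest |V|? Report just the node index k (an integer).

Element admittances at DC:
  Y(R1) = 0.04405 S between n3,n6
  Y(R2) = 0.01531 S between n6,n3
  Y(R3) = 0.003876 S between n3,n0
  Y(R4) = 0.01603 S between n1,n5
  Y(R5) = 0.0001168 S between n2,n1
  L1: short n6↔n0 (DC inductor)
  I1: injects 0.0178 A into n5 (from n4)
  Y(R6) = 0.0002137 S between n3,n4
  Y(C1) = 0.000 S between n4,n6
  L2: short n6↔n5 (DC inductor)
  Y(R7) = 0.1453 S between n5,n6
  Y(C2) = 0.000 S between n5,n3
  I2: injects 0.0952 A into n6 (from n2)
  Y(R8) = 0.0001266 S between n5,n0
  Y(R9) = 0.02232 S between n2,n5
  V1: constraint V(n4)−V(n3) = 15.3
Assemble and solve the 9×9 MNA system:
  V(n1)=-0.03071  V(n2)=-4.243  V(n3)=-0.2815  V(n4)=15.02  V(n5)=0.000  V(n6)=0.000
  i(L1)=0.001091  i(L2)=0.07740  i(V1)=-0.02107

4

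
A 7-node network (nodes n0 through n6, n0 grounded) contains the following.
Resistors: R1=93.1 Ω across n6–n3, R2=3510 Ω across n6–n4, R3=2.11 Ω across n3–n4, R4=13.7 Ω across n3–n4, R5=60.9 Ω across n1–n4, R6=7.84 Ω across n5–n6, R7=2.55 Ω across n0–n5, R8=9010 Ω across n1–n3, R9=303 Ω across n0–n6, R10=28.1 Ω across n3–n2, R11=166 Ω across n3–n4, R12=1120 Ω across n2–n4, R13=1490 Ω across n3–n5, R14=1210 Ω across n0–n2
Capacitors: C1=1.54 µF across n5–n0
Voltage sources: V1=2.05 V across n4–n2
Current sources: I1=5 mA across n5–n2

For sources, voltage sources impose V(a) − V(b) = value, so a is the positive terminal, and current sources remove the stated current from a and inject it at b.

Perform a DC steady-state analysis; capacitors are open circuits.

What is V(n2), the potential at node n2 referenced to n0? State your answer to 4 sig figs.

MNA unknowns: 6 node voltages V₁..V_6 plus 1 source current (V1)
R1: Y=0.01074 on G[6,3]
R2: Y=0.0002849 on G[6,4]
R3: Y=0.4739 on G[3,4]
R4: Y=0.07299 on G[3,4]
R5: Y=0.01642 on G[1,4]
R6: Y=0.1276 on G[5,6]
R7: Y=0.3922 on G[0,5]
C1: Y=0.000 on G[5,0]
R8: Y=0.0001110 on G[1,3]
R9: Y=0.003300 on G[0,6]
R10: Y=0.03559 on G[3,2]
R11: Y=0.006024 on G[3,4]
R12: Y=0.0008929 on G[2,4]
R13: Y=0.0006711 on G[3,5]
R14: Y=0.0008264 on G[0,2]
V1: row V4−V2=2.05, i_V1 at 4,2
I1: z[5]−=0.005, z[2]+=0.005
solve → V1=0.6966, V2=-1.352, V3=0.5635, V4=0.6975, V5=0.002461, V6=0.04627
aux → i_V1=-0.07613

-1.352 V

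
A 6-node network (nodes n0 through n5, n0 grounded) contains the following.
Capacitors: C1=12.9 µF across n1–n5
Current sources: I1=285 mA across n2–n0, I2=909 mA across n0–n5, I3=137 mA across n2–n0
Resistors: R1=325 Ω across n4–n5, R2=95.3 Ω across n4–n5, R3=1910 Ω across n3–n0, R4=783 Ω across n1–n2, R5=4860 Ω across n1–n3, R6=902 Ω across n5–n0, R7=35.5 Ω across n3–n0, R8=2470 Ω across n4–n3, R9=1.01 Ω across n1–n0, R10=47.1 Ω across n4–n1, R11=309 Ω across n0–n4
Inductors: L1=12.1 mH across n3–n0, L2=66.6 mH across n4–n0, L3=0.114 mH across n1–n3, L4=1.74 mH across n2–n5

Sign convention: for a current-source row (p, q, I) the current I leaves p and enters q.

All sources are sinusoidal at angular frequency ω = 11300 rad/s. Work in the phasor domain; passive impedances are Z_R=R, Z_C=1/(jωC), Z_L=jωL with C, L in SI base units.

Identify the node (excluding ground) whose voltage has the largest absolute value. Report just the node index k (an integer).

2

Element admittances at ω=11300 rad/s:
  Y(C1) = 0.000+0.1458j S between n1,n5
  I1: injects 0.285 A into n0 (from n2)
  Y(R1) = 0.003077+0.000j S between n4,n5
  Y(R2) = 0.01049+0.000j S between n4,n5
  Y(L1) = 0.000-0.007314j S between n3,n0
  Y(R3) = 0.0005236+0.000j S between n3,n0
  Y(L2) = 0.000-0.001329j S between n4,n0
  I2: injects 0.909 A into n5 (from n0)
  Y(R4) = 0.001277+0.000j S between n1,n2
  Y(R5) = 0.0002058+0.000j S between n1,n3
  Y(R6) = 0.001109+0.000j S between n5,n0
  Y(L3) = 0.000-0.7763j S between n1,n3
  Y(R7) = 0.02817+0.000j S between n3,n0
  Y(R8) = 0.0004049+0.000j S between n4,n3
  Y(R9) = 0.9901+0.000j S between n1,n0
  Y(L4) = 0.000-0.05086j S between n2,n5
  Y(R10) = 0.02123+0.000j S between n4,n1
  Y(R11) = 0.003236+0.000j S between n0,n4
  I3: injects 0.137 A into n0 (from n2)
Assemble and solve the 5×5 MNA system:
  V(n1)=0.4769+0.01187j  V(n2)=0.5136-11.60j  V(n3)=0.4728-0.005494j  V(n4)=0.5920-1.139j  V(n5)=0.8052-3.303j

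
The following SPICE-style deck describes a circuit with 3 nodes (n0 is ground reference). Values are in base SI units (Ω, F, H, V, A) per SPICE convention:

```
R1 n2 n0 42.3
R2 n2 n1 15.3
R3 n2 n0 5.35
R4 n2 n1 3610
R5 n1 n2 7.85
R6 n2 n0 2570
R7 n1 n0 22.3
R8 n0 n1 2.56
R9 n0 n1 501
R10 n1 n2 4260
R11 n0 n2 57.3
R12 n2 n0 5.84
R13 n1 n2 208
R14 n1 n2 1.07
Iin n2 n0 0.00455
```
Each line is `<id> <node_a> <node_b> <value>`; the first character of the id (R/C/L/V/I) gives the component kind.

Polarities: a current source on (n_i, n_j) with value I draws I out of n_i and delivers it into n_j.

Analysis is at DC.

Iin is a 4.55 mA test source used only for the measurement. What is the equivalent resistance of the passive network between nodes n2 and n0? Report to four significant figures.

Apply KCL at each of the 2 non-ground nodes and solve the resulting linear system.
Node n1: branches {R2, R4, R5, R7, R8, R9, R10, R13, R14} → V_1 = -0.004589
Node n2: branches {R1, R2, R3, R4, R5, R6, R10, R11, R12, R13, R14, Iin} → V_2 = -0.006362

R_eq = 1.398 Ω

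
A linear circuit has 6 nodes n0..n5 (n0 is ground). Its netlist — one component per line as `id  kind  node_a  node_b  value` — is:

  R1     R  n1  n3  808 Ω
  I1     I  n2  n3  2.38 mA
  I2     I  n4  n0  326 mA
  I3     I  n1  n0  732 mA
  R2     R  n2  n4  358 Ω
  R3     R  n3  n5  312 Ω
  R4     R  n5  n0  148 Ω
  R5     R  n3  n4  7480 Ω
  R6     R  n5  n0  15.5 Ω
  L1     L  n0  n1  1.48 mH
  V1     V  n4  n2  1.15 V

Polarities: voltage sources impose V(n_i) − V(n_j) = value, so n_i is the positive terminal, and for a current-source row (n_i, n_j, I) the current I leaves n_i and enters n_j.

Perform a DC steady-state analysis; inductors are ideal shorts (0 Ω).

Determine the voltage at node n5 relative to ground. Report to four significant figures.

MNA unknowns: 5 node voltages V₁..V_5 plus 2 source currents (L1, V1)
R1: Y=0.001238 on G[1,3]
I1: z[2]−=0.00238, z[3]+=0.00238
I2: z[4]−=0.326, z[0]+=0.326
I3: z[1]−=0.732, z[0]+=0.732
R2: Y=0.002793 on G[2,4]
R3: Y=0.003205 on G[3,5]
R4: Y=0.006757 on G[5,0]
R5: Y=0.0001337 on G[3,4]
R6: Y=0.06452 on G[5,0]
L1: row V0−V1=0, i_L1 at 0,1
V1: row V4−V2=1.15, i_V1 at 4,2
solve → V1=0.000, V2=-2533, V3=-75.73, V4=-2532, V5=-3.259
aux → i_L1=0.8257, i_V1=-0.0008323

-3.259 V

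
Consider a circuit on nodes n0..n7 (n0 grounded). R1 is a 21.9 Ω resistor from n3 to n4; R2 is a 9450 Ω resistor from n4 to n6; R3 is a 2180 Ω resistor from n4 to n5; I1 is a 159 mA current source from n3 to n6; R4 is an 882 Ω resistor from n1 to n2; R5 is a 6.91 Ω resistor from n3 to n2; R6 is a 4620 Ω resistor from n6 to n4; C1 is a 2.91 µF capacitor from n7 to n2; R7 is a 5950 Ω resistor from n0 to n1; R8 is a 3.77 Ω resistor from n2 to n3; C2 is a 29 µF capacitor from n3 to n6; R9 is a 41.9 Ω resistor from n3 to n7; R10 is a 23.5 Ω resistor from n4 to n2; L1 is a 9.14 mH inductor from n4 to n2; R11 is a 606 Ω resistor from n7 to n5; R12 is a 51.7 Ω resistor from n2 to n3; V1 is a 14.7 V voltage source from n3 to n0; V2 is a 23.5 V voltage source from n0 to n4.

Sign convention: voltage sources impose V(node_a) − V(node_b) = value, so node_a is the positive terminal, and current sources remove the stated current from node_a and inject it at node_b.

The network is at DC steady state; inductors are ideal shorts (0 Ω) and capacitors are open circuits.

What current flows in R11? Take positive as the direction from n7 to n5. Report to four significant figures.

MNA unknowns: 7 node voltages V₁..V_7 plus 3 source currents (L1, V1, V2)
R1: Y=0.04566 on G[3,4]
R2: Y=0.0001058 on G[4,6]
R3: Y=0.0004587 on G[4,5]
I1: z[3]−=0.159, z[6]+=0.159
R4: Y=0.001134 on G[1,2]
R5: Y=0.1447 on G[3,2]
R6: Y=0.0002165 on G[6,4]
C1: Y=0.000 on G[7,2]
R7: Y=0.0001681 on G[0,1]
R8: Y=0.2653 on G[2,3]
C2: Y=0.000 on G[3,6]
R9: Y=0.02387 on G[3,7]
R10: Y=0.04255 on G[4,2]
L1: row V4−V2=0, i_L1 at 4,2
R11: Y=0.001650 on G[7,5]
R12: Y=0.01934 on G[2,3]
V1: row V3−V0=14.7, i_V1 at 3,0
V2: row V0−V4=23.5, i_V2 at 0,4
solve → V1=-20.47, V2=-23.50, V3=14.70, V4=-23.50, V5=5.948, V6=469.9, V7=14.13
aux → i_L1=-16.40, i_V1=-18.32, i_V2=-18.32

0.01351 A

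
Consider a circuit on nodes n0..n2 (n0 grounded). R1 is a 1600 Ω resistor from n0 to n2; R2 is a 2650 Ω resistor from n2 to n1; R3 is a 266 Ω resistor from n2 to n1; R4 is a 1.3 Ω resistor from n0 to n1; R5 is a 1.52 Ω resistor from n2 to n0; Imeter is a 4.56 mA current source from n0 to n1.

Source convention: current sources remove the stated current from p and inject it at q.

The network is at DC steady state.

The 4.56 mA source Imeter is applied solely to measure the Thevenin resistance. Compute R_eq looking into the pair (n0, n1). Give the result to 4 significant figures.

R_eq = 1.293 Ω

MNA unknowns: 2 node voltages V₁..V_2
R1: Y=0.0006250 on G[0,2]
R2: Y=0.0003774 on G[2,1]
R3: Y=0.003759 on G[2,1]
R4: Y=0.7692 on G[0,1]
R5: Y=0.6579 on G[2,0]
Imeter: z[0]−=0.00456, z[1]+=0.00456
solve → V1=0.005896, V2=3.681e-05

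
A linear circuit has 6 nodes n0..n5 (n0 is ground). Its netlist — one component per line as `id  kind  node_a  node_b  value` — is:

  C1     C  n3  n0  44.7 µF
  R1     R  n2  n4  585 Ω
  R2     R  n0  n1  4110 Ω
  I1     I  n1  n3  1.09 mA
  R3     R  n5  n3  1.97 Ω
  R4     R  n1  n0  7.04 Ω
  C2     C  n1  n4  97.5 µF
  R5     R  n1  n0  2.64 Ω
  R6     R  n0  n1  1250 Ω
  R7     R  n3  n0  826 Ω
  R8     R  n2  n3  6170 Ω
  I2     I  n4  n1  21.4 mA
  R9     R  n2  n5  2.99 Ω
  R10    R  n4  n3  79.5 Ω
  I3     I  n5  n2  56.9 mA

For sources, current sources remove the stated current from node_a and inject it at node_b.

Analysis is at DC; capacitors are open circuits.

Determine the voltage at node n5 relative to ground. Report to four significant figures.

-16.78 V

MNA unknowns: 5 node voltages V₁..V_5
C1: Y=0.000 on G[3,0]
R1: Y=0.001709 on G[2,4]
R2: Y=0.0002433 on G[0,1]
I1: z[1]−=0.00109, z[3]+=0.00109
R3: Y=0.5076 on G[5,3]
R4: Y=0.1420 on G[1,0]
C2: Y=0.000 on G[1,4]
R5: Y=0.3788 on G[1,0]
R6: Y=0.0008000 on G[0,1]
R7: Y=0.001211 on G[3,0]
R8: Y=0.0001621 on G[2,3]
I2: z[4]−=0.0214, z[1]+=0.0214
R9: Y=0.3344 on G[2,5]
R10: Y=0.01258 on G[4,3]
I3: z[5]−=0.0569, z[2]+=0.0569
solve → V1=0.03892, V2=-16.62, V3=-16.78, V4=-18.26, V5=-16.78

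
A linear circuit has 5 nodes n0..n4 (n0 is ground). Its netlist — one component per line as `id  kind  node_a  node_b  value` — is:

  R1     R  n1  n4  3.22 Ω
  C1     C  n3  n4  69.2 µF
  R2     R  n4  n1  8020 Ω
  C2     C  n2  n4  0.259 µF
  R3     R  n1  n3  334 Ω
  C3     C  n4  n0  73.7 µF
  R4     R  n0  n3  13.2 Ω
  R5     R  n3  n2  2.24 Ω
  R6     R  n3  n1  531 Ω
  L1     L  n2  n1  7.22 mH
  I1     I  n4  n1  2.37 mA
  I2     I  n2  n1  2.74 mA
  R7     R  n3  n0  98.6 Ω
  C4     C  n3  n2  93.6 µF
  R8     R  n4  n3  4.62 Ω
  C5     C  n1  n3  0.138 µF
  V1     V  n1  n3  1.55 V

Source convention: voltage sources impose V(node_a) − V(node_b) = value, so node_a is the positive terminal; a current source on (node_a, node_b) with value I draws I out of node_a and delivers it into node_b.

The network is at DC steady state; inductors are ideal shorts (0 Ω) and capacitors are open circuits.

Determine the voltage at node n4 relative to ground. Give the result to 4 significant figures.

MNA unknowns: 4 node voltages V₁..V_4 plus 2 source currents (L1, V1)
R1: Y=0.3106 on G[1,4]
C1: Y=0.000 on G[3,4]
R2: Y=0.0001247 on G[4,1]
C2: Y=0.000 on G[2,4]
R3: Y=0.002994 on G[1,3]
C3: Y=0.000 on G[4,0]
R4: Y=0.07576 on G[0,3]
R5: Y=0.4464 on G[3,2]
R6: Y=0.001883 on G[3,1]
L1: row V2−V1=0, i_L1 at 2,1
I1: z[4]−=0.00237, z[1]+=0.00237
I2: z[2]−=0.00274, z[1]+=0.00274
R7: Y=0.01014 on G[3,0]
C4: Y=0.000 on G[3,2]
R8: Y=0.2165 on G[4,3]
C5: Y=0.000 on G[1,3]
V1: row V1−V3=1.55, i_V1 at 1,3
solve → V1=1.550, V2=1.550, V3=0.000, V4=0.9090
aux → i_L1=-0.6947, i_V1=-0.8963

0.9090 V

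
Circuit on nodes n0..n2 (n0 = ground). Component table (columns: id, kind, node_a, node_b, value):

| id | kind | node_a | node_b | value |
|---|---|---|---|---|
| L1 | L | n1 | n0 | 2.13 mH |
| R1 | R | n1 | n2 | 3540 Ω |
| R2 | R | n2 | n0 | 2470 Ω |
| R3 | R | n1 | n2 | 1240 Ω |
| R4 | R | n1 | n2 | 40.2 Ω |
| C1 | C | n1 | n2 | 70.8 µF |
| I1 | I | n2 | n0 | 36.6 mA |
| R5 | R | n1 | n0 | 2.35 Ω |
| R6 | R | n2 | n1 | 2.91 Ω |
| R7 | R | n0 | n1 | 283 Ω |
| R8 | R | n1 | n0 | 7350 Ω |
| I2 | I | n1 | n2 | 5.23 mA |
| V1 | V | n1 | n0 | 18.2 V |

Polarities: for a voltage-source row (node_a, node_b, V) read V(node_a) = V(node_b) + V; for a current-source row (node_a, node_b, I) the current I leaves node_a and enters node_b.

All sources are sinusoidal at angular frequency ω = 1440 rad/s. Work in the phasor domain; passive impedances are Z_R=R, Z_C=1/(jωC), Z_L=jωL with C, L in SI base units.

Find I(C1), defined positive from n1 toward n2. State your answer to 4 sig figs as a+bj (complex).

0.002734+0.009921j A

Apply KCL at each of the 2 non-ground nodes and solve the resulting linear system.
Node n1: branches {L1, R1, R3, R4, C1, R5, R6, R7, R8, I2, V1} → V_1 = 18.20+0.000j
Node n2: branches {R1, R2, R3, R4, C1, I1, R6, I2} → V_2 = 18.10+0.02681j
Source currents: i(V1)=-7.855+5.934j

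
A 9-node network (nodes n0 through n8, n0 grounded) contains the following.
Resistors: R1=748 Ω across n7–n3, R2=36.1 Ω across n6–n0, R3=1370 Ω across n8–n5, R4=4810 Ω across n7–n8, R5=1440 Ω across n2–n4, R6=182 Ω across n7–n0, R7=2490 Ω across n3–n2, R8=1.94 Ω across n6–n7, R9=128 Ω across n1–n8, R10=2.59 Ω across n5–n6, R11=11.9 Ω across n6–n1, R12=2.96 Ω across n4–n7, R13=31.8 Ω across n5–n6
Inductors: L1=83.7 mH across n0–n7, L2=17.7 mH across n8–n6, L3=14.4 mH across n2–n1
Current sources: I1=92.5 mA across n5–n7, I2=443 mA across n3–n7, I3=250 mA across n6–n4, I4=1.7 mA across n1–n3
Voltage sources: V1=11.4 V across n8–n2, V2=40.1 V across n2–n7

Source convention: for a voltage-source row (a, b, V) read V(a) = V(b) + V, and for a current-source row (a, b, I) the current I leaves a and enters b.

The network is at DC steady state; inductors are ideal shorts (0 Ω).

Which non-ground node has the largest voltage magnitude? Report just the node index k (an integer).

Apply KCL at each of the 8 non-ground nodes and solve the resulting linear system.
Node n1: branches {L3, I4, R9, R11} → V_1 = 40.10
Node n2: branches {R5, R7, L3, V1, V2} → V_2 = 40.10
Node n3: branches {R1, R7, I2, I4} → V_3 = -244.6
Node n4: branches {R5, I3, R12} → V_4 = 0.8207
Node n5: branches {R3, I1, R10, R13} → V_5 = 51.28
Node n6: branches {R2, L2, R8, I3, R10, R11, R13} → V_6 = 51.50
Node n7: branches {R1, L1, R4, I1, R6, I2, R8, R12, V2} → V_7 = 0.000
Node n8: branches {R3, R4, L2, R9, V1} → V_8 = 51.50
Source currents: i(L1)=1.427, i(L2)=29.27, i(L3)=-1.045, i(V1)=-29.37, i(V2)=-28.47

3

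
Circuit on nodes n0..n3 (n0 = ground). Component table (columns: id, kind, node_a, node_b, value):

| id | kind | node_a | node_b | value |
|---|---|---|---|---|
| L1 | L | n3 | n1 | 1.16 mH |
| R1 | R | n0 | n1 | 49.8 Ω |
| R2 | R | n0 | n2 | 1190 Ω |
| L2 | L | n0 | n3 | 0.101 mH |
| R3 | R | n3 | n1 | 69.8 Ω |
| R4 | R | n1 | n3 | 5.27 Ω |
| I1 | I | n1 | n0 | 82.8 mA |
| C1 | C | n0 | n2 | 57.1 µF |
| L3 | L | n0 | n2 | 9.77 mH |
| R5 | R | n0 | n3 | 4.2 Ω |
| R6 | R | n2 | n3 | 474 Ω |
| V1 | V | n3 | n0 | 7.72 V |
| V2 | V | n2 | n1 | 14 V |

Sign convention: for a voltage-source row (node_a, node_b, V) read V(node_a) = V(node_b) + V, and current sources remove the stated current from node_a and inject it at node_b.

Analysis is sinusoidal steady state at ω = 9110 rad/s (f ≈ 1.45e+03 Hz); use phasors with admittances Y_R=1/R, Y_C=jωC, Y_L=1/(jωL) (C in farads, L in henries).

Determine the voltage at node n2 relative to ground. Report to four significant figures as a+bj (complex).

0.9133-10.72j V

MNA unknowns: 3 node voltages V₁..V_3 plus 2 source currents (V1, V2)
L1: Y=0.000-0.09463j on G[3,1]
R1: Y=0.02008+0.000j on G[0,1]
R2: Y=0.0008403+0.000j on G[0,2]
L2: Y=0.000-1.087j on G[0,3]
R3: Y=0.01433+0.000j on G[3,1]
R4: Y=0.1898+0.000j on G[1,3]
I1: z[1]−=0.0828, z[0]+=0.0828
C1: Y=0.000+0.5202j on G[0,2]
L3: Y=0.000-0.01124j on G[0,2]
R5: Y=0.2381+0.000j on G[0,3]
R6: Y=0.002110+0.000j on G[2,3]
V1: row V3−V0=7.72, i_V1 at 3,0
V2: row V2−V1=14, i_V2 at 2,1
solve → V1=-13.09-10.72j, V2=0.9133-10.72j, V3=7.720+0.000j
aux → i_V1=-7.113+8.150j, i_V2=-5.440-0.4332j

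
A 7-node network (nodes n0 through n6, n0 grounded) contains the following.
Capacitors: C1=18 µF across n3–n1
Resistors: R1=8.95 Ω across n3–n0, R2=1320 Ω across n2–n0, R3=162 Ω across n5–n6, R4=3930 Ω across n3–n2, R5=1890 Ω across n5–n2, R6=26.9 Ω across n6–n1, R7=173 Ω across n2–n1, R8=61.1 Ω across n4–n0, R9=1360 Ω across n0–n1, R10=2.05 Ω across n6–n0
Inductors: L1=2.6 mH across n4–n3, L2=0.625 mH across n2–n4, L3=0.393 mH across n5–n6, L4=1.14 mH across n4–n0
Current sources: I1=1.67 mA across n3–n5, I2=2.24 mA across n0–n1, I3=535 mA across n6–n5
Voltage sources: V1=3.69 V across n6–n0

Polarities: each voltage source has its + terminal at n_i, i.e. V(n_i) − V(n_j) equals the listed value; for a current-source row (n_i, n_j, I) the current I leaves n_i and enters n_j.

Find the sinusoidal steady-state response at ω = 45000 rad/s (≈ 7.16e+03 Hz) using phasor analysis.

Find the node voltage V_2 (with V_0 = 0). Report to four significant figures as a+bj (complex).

0.1800+0.3018j V

Element admittances at ω=45000 rad/s:
  Y(C1) = 0.000+0.8100j S between n3,n1
  Y(R1) = 0.1117+0.000j S between n3,n0
  Y(R2) = 0.0007576+0.000j S between n2,n0
  Y(R3) = 0.006173+0.000j S between n5,n6
  Y(R4) = 0.0002545+0.000j S between n3,n2
  Y(R5) = 0.0005291+0.000j S between n5,n2
  Y(R6) = 0.03717+0.000j S between n6,n1
  Y(R7) = 0.005780+0.000j S between n2,n1
  Y(L1) = 0.000-0.008547j S between n4,n3
  Y(R8) = 0.01637+0.000j S between n4,n0
  Y(R9) = 0.0007353+0.000j S between n0,n1
  Y(L2) = 0.000-0.03556j S between n2,n4
  I1: injects 0.00167 A into n5 (from n3)
  I2: injects 0.00224 A into n1 (from n0)
  Y(R10) = 0.4878+0.000j S between n6,n0
  Y(L3) = 0.000-0.05655j S between n5,n6
  I3: injects 0.535 A into n5 (from n6)
  Y(L4) = 0.000-0.01949j S between n4,n0
  V1: constraint V(n6)−V(n0) = 3.69
Assemble and solve the 7×7 MNA system:
  V(n1)=0.8968-0.04299j  V(n2)=0.1800+0.3018j  V(n3)=0.8924+0.08204j  V(n4)=0.2502+0.1154j  V(n5)=4.793+9.327j  V(n6)=3.690+0.000j
  i(V1)=-1.905-0.006373j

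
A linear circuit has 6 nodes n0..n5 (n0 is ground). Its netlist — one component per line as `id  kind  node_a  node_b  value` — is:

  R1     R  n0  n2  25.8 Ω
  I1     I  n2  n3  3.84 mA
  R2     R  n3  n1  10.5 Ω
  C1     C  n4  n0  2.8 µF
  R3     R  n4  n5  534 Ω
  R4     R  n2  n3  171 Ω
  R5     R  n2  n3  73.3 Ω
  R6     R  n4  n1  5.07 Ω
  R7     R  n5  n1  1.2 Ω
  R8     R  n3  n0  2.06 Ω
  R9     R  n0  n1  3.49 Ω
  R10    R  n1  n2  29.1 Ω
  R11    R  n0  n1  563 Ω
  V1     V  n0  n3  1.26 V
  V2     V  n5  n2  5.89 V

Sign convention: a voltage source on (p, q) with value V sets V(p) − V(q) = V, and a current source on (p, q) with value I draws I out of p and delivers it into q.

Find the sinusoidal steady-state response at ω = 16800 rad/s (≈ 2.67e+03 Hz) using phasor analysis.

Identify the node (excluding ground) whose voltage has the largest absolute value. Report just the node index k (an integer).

Apply KCL at each of the 5 non-ground nodes and solve the resulting linear system.
Node n1: branches {R2, R6, R7, R9, R10, R11} → V_1 = 0.3579-0.03602j
Node n2: branches {R1, I1, R4, R5, R10, V2} → V_2 = -4.997-0.03392j
Node n3: branches {I1, R2, R4, R5, R8, V1} → V_3 = -1.260+0.000j
Node n4: branches {C1, R3, R6} → V_4 = 0.3357-0.1153j
Node n5: branches {R3, R7, V2} → V_5 = 0.8927-0.03392j
Source currents: i(V1)=-0.6967+0.004091j, i(V2)=-0.4467-0.001904j

2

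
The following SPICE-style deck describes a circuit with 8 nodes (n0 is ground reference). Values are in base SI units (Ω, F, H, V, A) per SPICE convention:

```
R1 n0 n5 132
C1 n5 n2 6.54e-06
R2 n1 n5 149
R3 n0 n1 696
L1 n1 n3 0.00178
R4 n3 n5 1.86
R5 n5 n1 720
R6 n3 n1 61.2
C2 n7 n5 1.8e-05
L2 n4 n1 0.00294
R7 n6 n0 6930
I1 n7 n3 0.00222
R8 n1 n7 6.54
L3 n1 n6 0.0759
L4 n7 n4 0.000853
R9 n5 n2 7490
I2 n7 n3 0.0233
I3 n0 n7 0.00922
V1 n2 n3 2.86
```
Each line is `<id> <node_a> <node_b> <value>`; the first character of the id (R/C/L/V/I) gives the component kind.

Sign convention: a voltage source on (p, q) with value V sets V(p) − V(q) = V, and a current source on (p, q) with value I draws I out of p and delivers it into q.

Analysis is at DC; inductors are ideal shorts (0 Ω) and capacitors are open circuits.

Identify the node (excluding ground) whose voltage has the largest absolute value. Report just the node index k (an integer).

2

Apply KCL at each of the 7 non-ground nodes and solve the resulting linear system.
Node n1: branches {R2, R3, L1, R5, R6, L2, R8, L3} → V_1 = 1.018
Node n2: branches {C1, R9, V1} → V_2 = 3.878
Node n3: branches {L1, R4, R6, I1, I2, V1} → V_3 = 1.018
Node n4: branches {L2, L4} → V_4 = 1.018
Node n5: branches {R1, C1, R2, R4, R5, C2, R9} → V_5 = 1.005
Node n6: branches {R7, L3} → V_6 = 1.018
Node n7: branches {C2, I1, R8, L4, I2, I3} → V_7 = 1.018
Source currents: i(L1)=-0.01802, i(L2)=-0.01630, i(L3)=0.0001469, i(L4)=-0.01630, i(V1)=-0.0003836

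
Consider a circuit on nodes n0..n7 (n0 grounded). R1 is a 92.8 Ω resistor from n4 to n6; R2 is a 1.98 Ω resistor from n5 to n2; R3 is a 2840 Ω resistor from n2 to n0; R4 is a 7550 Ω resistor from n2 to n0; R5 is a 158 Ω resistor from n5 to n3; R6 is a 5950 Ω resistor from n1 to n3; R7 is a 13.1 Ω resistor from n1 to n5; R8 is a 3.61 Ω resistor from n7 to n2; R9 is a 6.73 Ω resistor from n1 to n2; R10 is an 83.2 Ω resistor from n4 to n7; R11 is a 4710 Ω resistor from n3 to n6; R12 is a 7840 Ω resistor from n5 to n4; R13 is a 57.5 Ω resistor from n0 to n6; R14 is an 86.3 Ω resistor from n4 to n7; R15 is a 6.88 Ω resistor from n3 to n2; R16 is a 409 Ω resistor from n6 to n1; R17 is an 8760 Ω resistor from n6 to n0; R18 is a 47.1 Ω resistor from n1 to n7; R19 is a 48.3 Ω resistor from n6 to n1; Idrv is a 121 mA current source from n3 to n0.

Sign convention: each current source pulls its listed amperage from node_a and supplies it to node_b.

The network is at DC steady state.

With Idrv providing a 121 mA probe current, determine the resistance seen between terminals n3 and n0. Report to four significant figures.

Element admittances at DC:
  Y(R1) = 0.01078 S between n4,n6
  Y(R2) = 0.5051 S between n5,n2
  Y(R3) = 0.0003521 S between n2,n0
  Y(R4) = 0.0001325 S between n2,n0
  Y(R5) = 0.006329 S between n5,n3
  Y(R6) = 0.0001681 S between n1,n3
  Y(R7) = 0.07634 S between n1,n5
  Y(R8) = 0.2770 S between n7,n2
  Y(R9) = 0.1486 S between n1,n2
  Y(R10) = 0.01202 S between n4,n7
  Y(R11) = 0.0002123 S between n3,n6
  Y(R12) = 0.0001276 S between n5,n4
  Y(R13) = 0.01739 S between n0,n6
  Y(R14) = 0.01159 S between n4,n7
  Y(R15) = 0.1453 S between n3,n2
  Y(R16) = 0.002445 S between n6,n1
  Y(R17) = 0.0001142 S between n6,n0
  Y(R18) = 0.02123 S between n1,n7
  Y(R19) = 0.02070 S between n6,n1
  Idrv: injects 0.121 A into n0 (from n3)
Assemble and solve the 7×7 MNA system:
  V(n1)=-10.31  V(n2)=-10.68  V(n3)=-11.47  V(n4)=-9.328  V(n5)=-10.64  V(n6)=-6.616  V(n7)=-10.56

R_eq = 94.80 Ω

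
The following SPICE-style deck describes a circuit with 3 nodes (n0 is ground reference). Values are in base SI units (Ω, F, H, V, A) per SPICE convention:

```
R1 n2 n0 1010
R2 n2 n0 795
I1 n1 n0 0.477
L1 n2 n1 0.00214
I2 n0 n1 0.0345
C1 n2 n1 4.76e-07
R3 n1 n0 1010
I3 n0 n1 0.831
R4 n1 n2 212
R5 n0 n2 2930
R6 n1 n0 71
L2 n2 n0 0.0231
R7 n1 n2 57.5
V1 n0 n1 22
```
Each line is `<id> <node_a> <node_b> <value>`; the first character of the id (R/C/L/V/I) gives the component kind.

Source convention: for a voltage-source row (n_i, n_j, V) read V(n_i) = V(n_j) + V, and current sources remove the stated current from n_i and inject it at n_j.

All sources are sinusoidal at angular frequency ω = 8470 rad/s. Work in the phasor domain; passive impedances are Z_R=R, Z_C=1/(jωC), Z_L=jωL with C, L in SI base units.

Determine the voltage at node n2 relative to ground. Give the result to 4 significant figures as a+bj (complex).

-19.95+0.1132j V

MNA unknowns: 2 node voltages V₁..V_2 plus 1 source current (V1)
R1: Y=0.0009901+0.000j on G[2,0]
R2: Y=0.001258+0.000j on G[2,0]
I1: z[1]−=0.477, z[0]+=0.477
L1: Y=0.000-0.05517j on G[2,1]
I2: z[0]−=0.0345, z[1]+=0.0345
C1: Y=0.000+0.004032j on G[2,1]
R3: Y=0.0009901+0.000j on G[1,0]
I3: z[0]−=0.831, z[1]+=0.831
R4: Y=0.004717+0.000j on G[1,2]
R5: Y=0.0003413+0.000j on G[0,2]
R6: Y=0.01408+0.000j on G[1,0]
L2: Y=0.000-0.005111j on G[2,0]
R7: Y=0.01739+0.000j on G[1,2]
V1: row V0−V1=22, i_V1 at 0,1
solve → V1=-22.00+0.000j, V2=-19.95+0.1132j
aux → i_V1=-0.7712+0.1023j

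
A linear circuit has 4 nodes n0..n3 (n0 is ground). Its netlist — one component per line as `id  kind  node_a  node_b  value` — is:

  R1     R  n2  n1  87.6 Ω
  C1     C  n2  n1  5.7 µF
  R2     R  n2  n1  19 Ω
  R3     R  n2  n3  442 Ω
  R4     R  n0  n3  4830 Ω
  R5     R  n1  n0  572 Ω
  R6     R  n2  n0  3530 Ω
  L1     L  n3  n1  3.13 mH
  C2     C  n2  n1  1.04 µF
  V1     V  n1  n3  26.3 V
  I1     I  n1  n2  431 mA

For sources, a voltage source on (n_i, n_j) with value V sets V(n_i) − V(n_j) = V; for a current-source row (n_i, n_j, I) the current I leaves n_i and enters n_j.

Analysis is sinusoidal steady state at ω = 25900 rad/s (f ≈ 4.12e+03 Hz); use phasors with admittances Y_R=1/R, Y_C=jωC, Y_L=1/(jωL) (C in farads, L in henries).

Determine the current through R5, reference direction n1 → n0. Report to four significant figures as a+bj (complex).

0.004096+0.0004103j A

Apply KCL at each of the 3 non-ground nodes and solve the resulting linear system.
Node n1: branches {R1, C1, R2, R5, L1, C2, V1, I1} → V_1 = 2.343+0.2347j
Node n2: branches {R1, C1, R2, R3, R6, C2, I1} → V_2 = 3.050-1.620j
Node n3: branches {R3, R4, L1, V1} → V_3 = -23.96+0.2347j
Source currents: i(V1)=-0.06606+0.3287j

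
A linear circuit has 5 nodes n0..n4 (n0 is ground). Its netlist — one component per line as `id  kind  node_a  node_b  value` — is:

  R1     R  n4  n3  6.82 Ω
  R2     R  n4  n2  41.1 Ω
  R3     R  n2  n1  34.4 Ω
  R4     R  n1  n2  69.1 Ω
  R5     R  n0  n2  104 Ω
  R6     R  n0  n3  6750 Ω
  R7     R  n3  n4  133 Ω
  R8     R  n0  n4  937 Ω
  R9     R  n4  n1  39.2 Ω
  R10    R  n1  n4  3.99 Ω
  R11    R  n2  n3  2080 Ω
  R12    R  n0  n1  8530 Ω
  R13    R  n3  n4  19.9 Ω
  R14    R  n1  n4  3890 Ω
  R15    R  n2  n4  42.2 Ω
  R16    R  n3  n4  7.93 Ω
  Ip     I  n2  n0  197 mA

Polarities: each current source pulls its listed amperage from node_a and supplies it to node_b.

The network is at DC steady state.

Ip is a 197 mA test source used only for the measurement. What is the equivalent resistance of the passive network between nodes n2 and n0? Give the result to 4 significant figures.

R_eq = 91.51 Ω

Element admittances at DC:
  Y(R1) = 0.1466 S between n4,n3
  Y(R2) = 0.02433 S between n4,n2
  Y(R3) = 0.02907 S between n2,n1
  Y(R4) = 0.01447 S between n1,n2
  Y(R5) = 0.009615 S between n0,n2
  Y(R6) = 0.0001481 S between n0,n3
  Y(R7) = 0.007519 S between n3,n4
  Y(R8) = 0.001067 S between n0,n4
  Y(R9) = 0.02551 S between n4,n1
  Y(R10) = 0.2506 S between n1,n4
  Y(R11) = 0.0004808 S between n2,n3
  Y(R12) = 0.0001172 S between n0,n1
  Y(R13) = 0.05025 S between n3,n4
  Y(R14) = 0.0002571 S between n1,n4
  Y(R15) = 0.02370 S between n2,n4
  Y(R16) = 0.1261 S between n3,n4
  Ip: injects 0.197 A into n0 (from n2)
Assemble and solve the 4×4 MNA system:
  V(n1)=-17.79  V(n2)=-18.03  V(n3)=-17.75  V(n4)=-17.76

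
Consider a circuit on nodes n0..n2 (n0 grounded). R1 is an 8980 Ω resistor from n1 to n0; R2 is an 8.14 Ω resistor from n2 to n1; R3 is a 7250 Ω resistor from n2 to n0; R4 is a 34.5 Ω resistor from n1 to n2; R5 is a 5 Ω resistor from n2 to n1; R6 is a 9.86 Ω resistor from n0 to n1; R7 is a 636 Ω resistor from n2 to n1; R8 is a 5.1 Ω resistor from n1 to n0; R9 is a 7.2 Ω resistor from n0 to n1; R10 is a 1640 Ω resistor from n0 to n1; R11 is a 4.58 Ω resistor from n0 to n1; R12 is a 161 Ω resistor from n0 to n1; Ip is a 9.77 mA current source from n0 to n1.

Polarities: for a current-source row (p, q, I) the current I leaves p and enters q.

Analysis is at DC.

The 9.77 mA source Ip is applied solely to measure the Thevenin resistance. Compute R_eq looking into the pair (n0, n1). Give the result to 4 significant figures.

Apply KCL at each of the 2 non-ground nodes and solve the resulting linear system.
Node n1: branches {R1, R2, R4, R5, R6, R7, R8, R9, R10, R11, R12, Ip} → V_1 = 0.01476
Node n2: branches {R2, R3, R4, R5, R7} → V_2 = 0.01476

R_eq = 1.511 Ω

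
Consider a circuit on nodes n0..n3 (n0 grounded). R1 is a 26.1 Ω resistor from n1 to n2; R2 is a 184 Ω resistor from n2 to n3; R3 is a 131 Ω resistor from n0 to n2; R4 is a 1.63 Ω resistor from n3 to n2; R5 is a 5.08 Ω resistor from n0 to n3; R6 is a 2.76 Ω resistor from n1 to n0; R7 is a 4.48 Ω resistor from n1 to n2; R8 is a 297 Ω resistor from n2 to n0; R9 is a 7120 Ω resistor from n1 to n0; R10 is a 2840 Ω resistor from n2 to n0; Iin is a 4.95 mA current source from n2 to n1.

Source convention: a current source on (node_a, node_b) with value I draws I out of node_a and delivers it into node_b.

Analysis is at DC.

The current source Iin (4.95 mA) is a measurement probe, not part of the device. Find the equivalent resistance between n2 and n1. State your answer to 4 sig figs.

Element admittances at DC:
  Y(R1) = 0.03831 S between n1,n2
  Y(R2) = 0.005435 S between n2,n3
  Y(R3) = 0.007634 S between n0,n2
  Y(R4) = 0.6135 S between n3,n2
  Y(R5) = 0.1969 S between n0,n3
  Y(R6) = 0.3623 S between n1,n0
  Y(R7) = 0.2232 S between n1,n2
  Y(R8) = 0.003367 S between n2,n0
  Y(R9) = 0.0001404 S between n1,n0
  Y(R10) = 0.0003521 S between n2,n0
  Iin: injects 0.00495 A into n1 (from n2)
Assemble and solve the 3×3 MNA system:
  V(n1)=0.004078  V(n2)=-0.009198  V(n3)=-0.006978

R_eq = 2.682 Ω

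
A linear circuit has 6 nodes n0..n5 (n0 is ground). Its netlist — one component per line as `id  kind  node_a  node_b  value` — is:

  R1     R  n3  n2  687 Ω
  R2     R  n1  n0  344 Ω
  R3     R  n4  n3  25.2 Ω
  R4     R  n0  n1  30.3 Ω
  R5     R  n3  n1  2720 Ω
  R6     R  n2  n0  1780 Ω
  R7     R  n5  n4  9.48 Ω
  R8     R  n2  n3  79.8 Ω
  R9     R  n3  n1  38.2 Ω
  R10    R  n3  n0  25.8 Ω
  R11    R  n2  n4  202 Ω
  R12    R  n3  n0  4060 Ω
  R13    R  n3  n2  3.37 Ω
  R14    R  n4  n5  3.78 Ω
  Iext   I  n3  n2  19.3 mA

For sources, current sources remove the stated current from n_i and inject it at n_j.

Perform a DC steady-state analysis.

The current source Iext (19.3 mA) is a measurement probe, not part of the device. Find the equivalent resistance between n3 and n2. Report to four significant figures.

R_eq = 3.168 Ω

Element admittances at DC:
  Y(R1) = 0.001456 S between n3,n2
  Y(R2) = 0.002907 S between n1,n0
  Y(R3) = 0.03968 S between n4,n3
  Y(R4) = 0.03300 S between n0,n1
  Y(R5) = 0.0003676 S between n3,n1
  Y(R6) = 0.0005618 S between n2,n0
  Y(R7) = 0.1055 S between n5,n4
  Y(R8) = 0.01253 S between n2,n3
  Y(R9) = 0.02618 S between n3,n1
  Y(R10) = 0.03876 S between n3,n0
  Y(R11) = 0.004950 S between n2,n4
  Y(R12) = 0.0002463 S between n3,n0
  Y(R13) = 0.2967 S between n3,n2
  Y(R14) = 0.2646 S between n4,n5
  Iext: injects 0.0193 A into n2 (from n3)
Assemble and solve the 5×5 MNA system:
  V(n1)=-0.0002662  V(n2)=0.06051  V(n3)=-0.0006264  V(n4)=0.006155  V(n5)=0.006155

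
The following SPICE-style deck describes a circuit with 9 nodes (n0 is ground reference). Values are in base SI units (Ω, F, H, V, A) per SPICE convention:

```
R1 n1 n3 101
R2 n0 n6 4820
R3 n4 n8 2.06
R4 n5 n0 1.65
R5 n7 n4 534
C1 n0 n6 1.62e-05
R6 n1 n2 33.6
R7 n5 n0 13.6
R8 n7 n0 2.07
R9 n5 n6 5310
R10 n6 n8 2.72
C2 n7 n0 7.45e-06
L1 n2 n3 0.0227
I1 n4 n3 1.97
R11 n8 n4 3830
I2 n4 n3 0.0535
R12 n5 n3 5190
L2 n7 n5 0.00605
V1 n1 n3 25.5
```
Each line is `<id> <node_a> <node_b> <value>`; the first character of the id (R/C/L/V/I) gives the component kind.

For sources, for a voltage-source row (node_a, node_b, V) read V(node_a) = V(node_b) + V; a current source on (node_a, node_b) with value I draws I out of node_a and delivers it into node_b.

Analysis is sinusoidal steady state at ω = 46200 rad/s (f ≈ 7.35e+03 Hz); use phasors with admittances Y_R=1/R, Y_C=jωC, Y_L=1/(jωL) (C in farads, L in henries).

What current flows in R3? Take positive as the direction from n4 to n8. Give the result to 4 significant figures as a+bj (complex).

Element admittances at ω=46200 rad/s:
  Y(R1) = 0.009901+0.000j S between n1,n3
  Y(R2) = 0.0002075+0.000j S between n0,n6
  Y(R3) = 0.4854+0.000j S between n4,n8
  Y(R4) = 0.6061+0.000j S between n5,n0
  Y(R5) = 0.001873+0.000j S between n7,n4
  Y(C1) = 0.000+0.7484j S between n0,n6
  Y(R6) = 0.02976+0.000j S between n1,n2
  Y(R7) = 0.07353+0.000j S between n5,n0
  Y(R8) = 0.4831+0.000j S between n7,n0
  Y(R9) = 0.0001883+0.000j S between n5,n6
  Y(R10) = 0.3676+0.000j S between n6,n8
  Y(C2) = 0.000+0.3442j S between n7,n0
  Y(L1) = 0.000-0.0009535j S between n2,n3
  I1: injects 1.97 A into n3 (from n4)
  Y(R11) = 0.0002611+0.000j S between n8,n4
  I2: injects 0.0535 A into n3 (from n4)
  Y(R12) = 0.0001927+0.000j S between n5,n3
  Y(L2) = 0.000-0.003578j S between n7,n5
  V1: constraint V(n1)−V(n3) = 25.5
Assemble and solve the 9×9 MNA system:
  V(n1)=1.053e+04+0.01657j  V(n2)=1.053e+04+0.8327j  V(n3)=1.050e+04+0.01657j  V(n4)=-9.593+2.655j  V(n5)=2.977+0.01657j  V(n6)=-0.008032+2.679j  V(n7)=-0.03023+0.009525j  V(n8)=-5.463+2.665j
  i(V1)=-0.2533+0.02429j

-2.005-0.004952j A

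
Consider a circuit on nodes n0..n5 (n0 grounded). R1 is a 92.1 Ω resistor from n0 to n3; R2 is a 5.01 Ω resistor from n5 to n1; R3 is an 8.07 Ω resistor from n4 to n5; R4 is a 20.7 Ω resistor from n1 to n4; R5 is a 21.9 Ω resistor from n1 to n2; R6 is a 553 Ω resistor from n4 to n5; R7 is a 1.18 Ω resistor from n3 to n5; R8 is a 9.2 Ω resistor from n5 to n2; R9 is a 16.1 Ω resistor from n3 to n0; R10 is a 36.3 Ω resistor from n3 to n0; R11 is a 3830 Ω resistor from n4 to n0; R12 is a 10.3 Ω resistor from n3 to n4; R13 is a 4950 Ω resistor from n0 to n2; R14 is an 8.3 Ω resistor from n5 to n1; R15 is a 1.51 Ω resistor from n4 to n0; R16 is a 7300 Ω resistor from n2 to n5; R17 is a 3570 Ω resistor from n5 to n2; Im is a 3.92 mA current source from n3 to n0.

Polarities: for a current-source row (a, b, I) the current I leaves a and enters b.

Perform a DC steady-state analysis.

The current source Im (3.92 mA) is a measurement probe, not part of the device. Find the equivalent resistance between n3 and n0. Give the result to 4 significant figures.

MNA unknowns: 5 node voltages V₁..V_5
R1: Y=0.01086 on G[0,3]
R2: Y=0.1996 on G[5,1]
R3: Y=0.1239 on G[4,5]
R4: Y=0.04831 on G[1,4]
R5: Y=0.04566 on G[1,2]
R6: Y=0.001808 on G[4,5]
R7: Y=0.8475 on G[3,5]
R8: Y=0.1087 on G[5,2]
R9: Y=0.06211 on G[3,0]
R10: Y=0.02755 on G[3,0]
R11: Y=0.0002611 on G[4,0]
R12: Y=0.09709 on G[3,4]
R13: Y=0.0002020 on G[0,2]
R14: Y=0.1205 on G[5,1]
R15: Y=0.6623 on G[4,0]
R16: Y=0.0001370 on G[2,5]
R17: Y=0.0002801 on G[5,2]
Im: z[3]−=0.00392, z[0]+=0.00392
solve → V1=-0.01144, V2=-0.01217, V3=-0.01423, V4=-0.003754, V5=-0.01249

R_eq = 3.630 Ω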